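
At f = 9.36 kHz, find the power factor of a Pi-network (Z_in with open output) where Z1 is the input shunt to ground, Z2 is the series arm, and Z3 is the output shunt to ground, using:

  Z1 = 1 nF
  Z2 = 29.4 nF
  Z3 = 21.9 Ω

Step 1 — Angular frequency: ω = 2π·f = 2π·9360 = 5.881e+04 rad/s.
Step 2 — Component impedances:
  Z1: Z = 1/(jωC) = -j/(ω·C) = 0 - j1.7e+04 Ω
  Z2: Z = 1/(jωC) = -j/(ω·C) = 0 - j578.4 Ω
  Z3: Z = R = 21.9 Ω
Step 3 — With open output, the series arm Z2 and the output shunt Z3 appear in series to ground: Z2 + Z3 = 21.9 - j578.4 Ω.
Step 4 — Parallel with input shunt Z1: Z_in = Z1 || (Z2 + Z3) = 20.48 - j559.4 Ω = 559.7∠-87.9° Ω.
Step 5 — Power factor: PF = cos(φ) = Re(Z)/|Z| = 20.48/559.7 = 0.03659.
Step 6 — Type: Im(Z) = -559.4 ⇒ leading (phase φ = -87.9°).

PF = 0.03659 (leading, φ = -87.9°)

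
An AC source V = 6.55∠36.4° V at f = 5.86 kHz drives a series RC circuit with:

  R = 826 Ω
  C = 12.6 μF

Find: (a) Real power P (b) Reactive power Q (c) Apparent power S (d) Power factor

Step 1 — Angular frequency: ω = 2π·f = 2π·5860 = 3.682e+04 rad/s.
Step 2 — Component impedances:
  R: Z = R = 826 Ω
  C: Z = 1/(jωC) = -j/(ω·C) = 0 - j2.156 Ω
Step 3 — Series combination: Z_total = R + C = 826 - j2.156 Ω = 826∠-0.1° Ω.
Step 4 — Source phasor: V = 6.55∠36.4° V = 5.272 + j3.887 V.
Step 5 — Current: I = V / Z = 0.00637 + j0.004722 A = 0.00793∠36.5° A.
Step 6 — Complex power: S = V·I* = 0.05194 - j0.0001355 VA.
Step 7 — Real power: P = Re(S) = 0.05194 W.
Step 8 — Reactive power: Q = Im(S) = -0.0001355 VAR.
Step 9 — Apparent power: |S| = 0.05194 VA.
Step 10 — Power factor: PF = P/|S| = 1 (leading).

(a) P = 0.05194 W  (b) Q = -0.0001355 VAR  (c) S = 0.05194 VA  (d) PF = 1 (leading)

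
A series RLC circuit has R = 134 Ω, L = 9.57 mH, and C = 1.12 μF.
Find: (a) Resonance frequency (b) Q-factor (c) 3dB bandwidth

Step 1 — Resonance: ω₀ = 1/√(LC) = 1/√(0.00957·1.12e-06) = 9659 rad/s.
Step 2 — f₀ = ω₀/(2π) = 1537 Hz.
Step 3 — Series Q: Q = ω₀L/R = 9659·0.00957/134 = 0.6898.
Step 4 — Bandwidth: Δω = ω₀/Q = 1.4e+04 rad/s; BW = Δω/(2π) = 2229 Hz.

(a) f₀ = 1537 Hz  (b) Q = 0.6898  (c) BW = 2229 Hz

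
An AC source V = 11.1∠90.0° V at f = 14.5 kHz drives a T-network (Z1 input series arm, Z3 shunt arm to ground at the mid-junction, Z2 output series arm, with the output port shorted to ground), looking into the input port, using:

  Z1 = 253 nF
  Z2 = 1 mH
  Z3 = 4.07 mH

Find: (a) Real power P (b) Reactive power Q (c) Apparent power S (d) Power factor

Step 1 — Angular frequency: ω = 2π·f = 2π·1.45e+04 = 9.111e+04 rad/s.
Step 2 — Component impedances:
  Z1: Z = 1/(jωC) = -j/(ω·C) = 0 - j43.38 Ω
  Z2: Z = jωL = j·9.111e+04·0.001 = 0 + j91.11 Ω
  Z3: Z = jωL = j·9.111e+04·0.00407 = 0 + j370.8 Ω
Step 3 — With the output port shorted to ground, the output series arm Z2 runs from the junction to ground; the shunt arm Z3 also runs from the junction to ground. They appear in parallel: Z3 || Z2 = 0 + j73.14 Ω.
Step 4 — Series with input arm Z1: Z_in = Z1 + (Z3 || Z2) = 0 + j29.75 Ω = 29.75∠90.0° Ω.
Step 5 — Source phasor: V = 11.1∠90.0° V = 0 + j11.1 V.
Step 6 — Current: I = V / Z = 0.3731 A = 0.3731∠-0.0° A.
Step 7 — Complex power: S = V·I* = 0 + j4.141 VA.
Step 8 — Real power: P = Re(S) = 0 W.
Step 9 — Reactive power: Q = Im(S) = 4.141 VAR.
Step 10 — Apparent power: |S| = 4.141 VA.
Step 11 — Power factor: PF = P/|S| = 0 (lagging).

(a) P = 0 W  (b) Q = 4.141 VAR  (c) S = 4.141 VA  (d) PF = 0 (lagging)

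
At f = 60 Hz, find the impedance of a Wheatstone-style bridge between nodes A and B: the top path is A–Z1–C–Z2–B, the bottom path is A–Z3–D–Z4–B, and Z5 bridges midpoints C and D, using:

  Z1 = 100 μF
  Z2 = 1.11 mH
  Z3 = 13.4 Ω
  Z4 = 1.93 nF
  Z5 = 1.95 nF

Step 1 — Angular frequency: ω = 2π·f = 2π·60 = 377 rad/s.
Step 2 — Component impedances:
  Z1: Z = 1/(jωC) = -j/(ω·C) = 0 - j26.53 Ω
  Z2: Z = jωL = j·377·0.00111 = 0 + j0.4185 Ω
  Z3: Z = R = 13.4 Ω
  Z4: Z = 1/(jωC) = -j/(ω·C) = 0 - j1.374e+06 Ω
  Z5: Z = 1/(jωC) = -j/(ω·C) = 0 - j1.36e+06 Ω
Step 3 — Bridge requires nodal analysis (the Z5 bridge couples midpoints C and D, so the two paths cannot be reduced to a simple series/parallel combination). Setting node B to ground and injecting 1 A at node A, the 3-node admittance system at A, C, D solves to V_A = Z_AB = 0 - j26.11 Ω = 26.11∠-90.0° Ω.

Z = 0 - j26.11 Ω = 26.11∠-90.0° Ω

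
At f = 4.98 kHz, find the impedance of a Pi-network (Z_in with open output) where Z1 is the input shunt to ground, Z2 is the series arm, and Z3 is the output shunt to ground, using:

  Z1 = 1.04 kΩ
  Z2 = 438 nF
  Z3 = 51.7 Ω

Step 1 — Angular frequency: ω = 2π·f = 2π·4980 = 3.129e+04 rad/s.
Step 2 — Component impedances:
  Z1: Z = R = 1040 Ω
  Z2: Z = 1/(jωC) = -j/(ω·C) = 0 - j72.97 Ω
  Z3: Z = R = 51.7 Ω
Step 3 — With open output, the series arm Z2 and the output shunt Z3 appear in series to ground: Z2 + Z3 = 51.7 - j72.97 Ω.
Step 4 — Parallel with input shunt Z1: Z_in = Z1 || (Z2 + Z3) = 53.66 - j65.92 Ω = 85∠-50.9° Ω.

Z = 53.66 - j65.92 Ω = 85∠-50.9° Ω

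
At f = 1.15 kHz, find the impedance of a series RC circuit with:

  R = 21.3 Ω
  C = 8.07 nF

Step 1 — Angular frequency: ω = 2π·f = 2π·1150 = 7226 rad/s.
Step 2 — Component impedances:
  R: Z = R = 21.3 Ω
  C: Z = 1/(jωC) = -j/(ω·C) = 0 - j1.715e+04 Ω
Step 3 — Series combination: Z_total = R + C = 21.3 - j1.715e+04 Ω = 1.715e+04∠-89.9° Ω.

Z = 21.3 - j1.715e+04 Ω = 1.715e+04∠-89.9° Ω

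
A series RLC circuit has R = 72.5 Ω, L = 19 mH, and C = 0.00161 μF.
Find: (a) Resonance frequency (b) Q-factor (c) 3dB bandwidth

Step 1 — Resonance: ω₀ = 1/√(LC) = 1/√(0.019·1.61e-09) = 1.808e+05 rad/s.
Step 2 — f₀ = ω₀/(2π) = 2.878e+04 Hz.
Step 3 — Series Q: Q = ω₀L/R = 1.808e+05·0.019/72.5 = 47.38.
Step 4 — Bandwidth: Δω = ω₀/Q = 3816 rad/s; BW = Δω/(2π) = 607.3 Hz.

(a) f₀ = 2.878e+04 Hz  (b) Q = 47.38  (c) BW = 607.3 Hz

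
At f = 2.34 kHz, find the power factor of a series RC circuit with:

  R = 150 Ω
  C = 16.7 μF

Step 1 — Angular frequency: ω = 2π·f = 2π·2340 = 1.47e+04 rad/s.
Step 2 — Component impedances:
  R: Z = R = 150 Ω
  C: Z = 1/(jωC) = -j/(ω·C) = 0 - j4.073 Ω
Step 3 — Series combination: Z_total = R + C = 150 - j4.073 Ω = 150.1∠-1.6° Ω.
Step 4 — Power factor: PF = cos(φ) = Re(Z)/|Z| = 150/150.06 = 0.9996.
Step 5 — Type: Im(Z) = -4.073 ⇒ leading (phase φ = -1.6°).

PF = 0.9996 (leading, φ = -1.6°)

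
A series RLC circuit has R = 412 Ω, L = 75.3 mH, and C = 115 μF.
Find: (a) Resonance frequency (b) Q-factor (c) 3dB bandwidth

Step 1 — Resonance condition Im(Z)=0 gives ω₀ = 1/√(LC).
Step 2 — ω₀ = 1/√(0.0753·0.000115) = 339.8 rad/s.
Step 3 — f₀ = ω₀/(2π) = 54.08 Hz.
Step 4 — Series Q: Q = ω₀L/R = 339.8·0.0753/412 = 0.06211.
Step 5 — 3dB bandwidth: Δω = ω₀/Q = 5471 rad/s; BW = Δω/(2π) = 870.8 Hz.

(a) f₀ = 54.08 Hz  (b) Q = 0.06211  (c) BW = 870.8 Hz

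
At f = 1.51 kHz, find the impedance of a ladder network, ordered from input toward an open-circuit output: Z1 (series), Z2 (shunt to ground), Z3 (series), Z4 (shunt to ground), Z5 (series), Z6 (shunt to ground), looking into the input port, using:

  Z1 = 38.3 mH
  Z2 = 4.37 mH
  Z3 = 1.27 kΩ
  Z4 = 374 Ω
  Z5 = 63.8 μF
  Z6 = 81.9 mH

Step 1 — Angular frequency: ω = 2π·f = 2π·1510 = 9488 rad/s.
Step 2 — Component impedances:
  Z1: Z = jωL = j·9488·0.0383 = 0 + j363.4 Ω
  Z2: Z = jωL = j·9488·0.00437 = 0 + j41.46 Ω
  Z3: Z = R = 1270 Ω
  Z4: Z = R = 374 Ω
  Z5: Z = 1/(jωC) = -j/(ω·C) = 0 - j1.652 Ω
  Z6: Z = jωL = j·9488·0.0819 = 0 + j777 Ω
Step 3 — Ladder network (open output): work backward from the far end, alternating series and parallel combinations. Z_in = 1.077 + j404.7 Ω = 404.7∠89.8° Ω.

Z = 1.077 + j404.7 Ω = 404.7∠89.8° Ω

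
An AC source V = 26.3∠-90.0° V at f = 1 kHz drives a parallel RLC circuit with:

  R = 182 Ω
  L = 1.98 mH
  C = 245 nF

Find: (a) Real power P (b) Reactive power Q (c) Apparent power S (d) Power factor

Step 1 — Angular frequency: ω = 2π·f = 2π·1000 = 6283 rad/s.
Step 2 — Component impedances:
  R: Z = R = 182 Ω
  L: Z = jωL = j·6283·0.00198 = 0 + j12.44 Ω
  C: Z = 1/(jωC) = -j/(ω·C) = 0 - j649.6 Ω
Step 3 — Parallel combination: 1/Z_total = 1/R + 1/L + 1/C; Z_total = 0.8797 + j12.62 Ω = 12.65∠86.0° Ω.
Step 4 — Source phasor: V = 26.3∠-90.0° V = 0 - j26.3 V.
Step 5 — Current: I = V / Z = -2.074 - j0.1445 A = 2.079∠-176.0° A.
Step 6 — Complex power: S = V·I* = 3.8 + j54.53 VA.
Step 7 — Real power: P = Re(S) = 3.8 W.
Step 8 — Reactive power: Q = Im(S) = 54.53 VAR.
Step 9 — Apparent power: |S| = 54.67 VA.
Step 10 — Power factor: PF = P/|S| = 0.06952 (lagging).

(a) P = 3.8 W  (b) Q = 54.53 VAR  (c) S = 54.67 VA  (d) PF = 0.06952 (lagging)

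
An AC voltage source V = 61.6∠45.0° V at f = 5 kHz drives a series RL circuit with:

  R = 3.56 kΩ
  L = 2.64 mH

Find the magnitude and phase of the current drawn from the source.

Step 1 — Angular frequency: ω = 2π·f = 2π·5000 = 3.142e+04 rad/s.
Step 2 — Component impedances:
  R: Z = R = 3560 Ω
  L: Z = jωL = j·3.142e+04·0.00264 = 0 + j82.94 Ω
Step 3 — Series combination: Z_total = R + L = 3560 + j82.94 Ω = 3561∠1.3° Ω.
Step 4 — Source phasor: V = 61.6∠45.0° V = 43.56 + j43.56 V.
Step 5 — Ohm's law: I = V / Z_total = (43.56 + j43.56) / (3560 + j82.94) = 0.01251 + j0.01194 A.
Step 6 — Convert to polar: |I| = 0.0173 A, ∠I = 43.7°.

I = 0.0173∠43.7° A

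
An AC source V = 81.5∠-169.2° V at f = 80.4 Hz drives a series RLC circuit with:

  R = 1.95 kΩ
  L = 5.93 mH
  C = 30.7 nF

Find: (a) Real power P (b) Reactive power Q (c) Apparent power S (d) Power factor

Step 1 — Angular frequency: ω = 2π·f = 2π·80.4 = 505.2 rad/s.
Step 2 — Component impedances:
  R: Z = R = 1950 Ω
  L: Z = jωL = j·505.2·0.00593 = 0 + j2.996 Ω
  C: Z = 1/(jωC) = -j/(ω·C) = 0 - j6.448e+04 Ω
Step 3 — Series combination: Z_total = R + L + C = 1950 - j6.448e+04 Ω = 6.451e+04∠-88.3° Ω.
Step 4 — Source phasor: V = 81.5∠-169.2° V = -80.06 - j15.27 V.
Step 5 — Current: I = V / Z = 0.0001991 - j0.001248 A = 0.001263∠-80.9° A.
Step 6 — Complex power: S = V·I* = 0.003113 - j0.1029 VA.
Step 7 — Real power: P = Re(S) = 0.003113 W.
Step 8 — Reactive power: Q = Im(S) = -0.1029 VAR.
Step 9 — Apparent power: |S| = 0.103 VA.
Step 10 — Power factor: PF = P/|S| = 0.03023 (leading).

(a) P = 0.003113 W  (b) Q = -0.1029 VAR  (c) S = 0.103 VA  (d) PF = 0.03023 (leading)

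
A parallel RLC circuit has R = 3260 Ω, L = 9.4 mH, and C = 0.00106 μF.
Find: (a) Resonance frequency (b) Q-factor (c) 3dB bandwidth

Step 1 — Resonance: ω₀ = 1/√(LC) = 1/√(0.0094·1.06e-09) = 3.168e+05 rad/s.
Step 2 — f₀ = ω₀/(2π) = 5.042e+04 Hz.
Step 3 — Parallel Q: Q = R/(ω₀L) = 3260/(3.168e+05·0.0094) = 1.095.
Step 4 — Bandwidth: Δω = ω₀/Q = 2.894e+05 rad/s; BW = Δω/(2π) = 4.606e+04 Hz.

(a) f₀ = 5.042e+04 Hz  (b) Q = 1.095  (c) BW = 4.606e+04 Hz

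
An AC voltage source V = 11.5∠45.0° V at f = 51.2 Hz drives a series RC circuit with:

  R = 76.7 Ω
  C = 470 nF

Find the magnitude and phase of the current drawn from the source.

Step 1 — Angular frequency: ω = 2π·f = 2π·51.2 = 321.7 rad/s.
Step 2 — Component impedances:
  R: Z = R = 76.7 Ω
  C: Z = 1/(jωC) = -j/(ω·C) = 0 - j6614 Ω
Step 3 — Series combination: Z_total = R + C = 76.7 - j6614 Ω = 6614∠-89.3° Ω.
Step 4 — Source phasor: V = 11.5∠45.0° V = 8.132 + j8.132 V.
Step 5 — Ohm's law: I = V / Z_total = (8.132 + j8.132) / (76.7 - j6614) = -0.001215 + j0.001244 A.
Step 6 — Convert to polar: |I| = 0.001739 A, ∠I = 134.3°.

I = 0.001739∠134.3° A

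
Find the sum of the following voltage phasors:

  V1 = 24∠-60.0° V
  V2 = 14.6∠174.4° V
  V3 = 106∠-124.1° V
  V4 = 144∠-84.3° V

Step 1 — Convert each phasor to rectangular form:
  V1 = 24·(cos(-60.0°) + j·sin(-60.0°)) = 12 - j20.78 V
  V2 = 14.6·(cos(174.4°) + j·sin(174.4°)) = -14.53 + j1.425 V
  V3 = 106·(cos(-124.1°) + j·sin(-124.1°)) = -59.43 - j87.77 V
  V4 = 144·(cos(-84.3°) + j·sin(-84.3°)) = 14.3 - j143.3 V
Step 2 — Sum components: V_total = -47.66 - j250.4 V.
Step 3 — Convert to polar: |V_total| = 254.9 V, ∠V_total = -100.8°.

V_total = 254.9∠-100.8° V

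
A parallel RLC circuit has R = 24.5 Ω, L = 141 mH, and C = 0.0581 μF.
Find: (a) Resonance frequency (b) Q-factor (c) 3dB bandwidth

Step 1 — Resonance: ω₀ = 1/√(LC) = 1/√(0.141·5.81e-08) = 1.105e+04 rad/s.
Step 2 — f₀ = ω₀/(2π) = 1758 Hz.
Step 3 — Parallel Q: Q = R/(ω₀L) = 24.5/(1.105e+04·0.141) = 0.01573.
Step 4 — Bandwidth: Δω = ω₀/Q = 7.025e+05 rad/s; BW = Δω/(2π) = 1.118e+05 Hz.

(a) f₀ = 1758 Hz  (b) Q = 0.01573  (c) BW = 1.118e+05 Hz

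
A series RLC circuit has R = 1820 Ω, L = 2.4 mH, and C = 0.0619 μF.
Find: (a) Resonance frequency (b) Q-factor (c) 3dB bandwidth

Step 1 — Resonance: ω₀ = 1/√(LC) = 1/√(0.0024·6.19e-08) = 8.204e+04 rad/s.
Step 2 — f₀ = ω₀/(2π) = 1.306e+04 Hz.
Step 3 — Series Q: Q = ω₀L/R = 8.204e+04·0.0024/1820 = 0.1082.
Step 4 — Bandwidth: Δω = ω₀/Q = 7.583e+05 rad/s; BW = Δω/(2π) = 1.207e+05 Hz.

(a) f₀ = 1.306e+04 Hz  (b) Q = 0.1082  (c) BW = 1.207e+05 Hz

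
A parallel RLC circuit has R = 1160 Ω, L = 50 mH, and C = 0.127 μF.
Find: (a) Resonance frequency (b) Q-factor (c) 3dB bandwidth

Step 1 — Resonance: ω₀ = 1/√(LC) = 1/√(0.05·1.27e-07) = 1.255e+04 rad/s.
Step 2 — f₀ = ω₀/(2π) = 1997 Hz.
Step 3 — Parallel Q: Q = R/(ω₀L) = 1160/(1.255e+04·0.05) = 1.849.
Step 4 — Bandwidth: Δω = ω₀/Q = 6788 rad/s; BW = Δω/(2π) = 1080 Hz.

(a) f₀ = 1997 Hz  (b) Q = 1.849  (c) BW = 1080 Hz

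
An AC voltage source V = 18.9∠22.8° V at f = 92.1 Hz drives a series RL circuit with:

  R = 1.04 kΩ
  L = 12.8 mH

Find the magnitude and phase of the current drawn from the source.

Step 1 — Angular frequency: ω = 2π·f = 2π·92.1 = 578.7 rad/s.
Step 2 — Component impedances:
  R: Z = R = 1040 Ω
  L: Z = jωL = j·578.7·0.0128 = 0 + j7.407 Ω
Step 3 — Series combination: Z_total = R + L = 1040 + j7.407 Ω = 1040∠0.4° Ω.
Step 4 — Source phasor: V = 18.9∠22.8° V = 17.42 + j7.324 V.
Step 5 — Ohm's law: I = V / Z_total = (17.42 + j7.324) / (1040 + j7.407) = 0.0168 + j0.006923 A.
Step 6 — Convert to polar: |I| = 0.01817 A, ∠I = 22.4°.

I = 0.01817∠22.4° A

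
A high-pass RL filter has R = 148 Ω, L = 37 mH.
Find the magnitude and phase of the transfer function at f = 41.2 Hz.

Step 1 — Angular frequency: ω = 2π·41.2 = 258.9 rad/s.
Step 2 — Transfer function: H(jω) = jωL/(R + jωL).
Step 3 — Numerator jωL = j·9.578; denominator R + jωL = 148 + j9.578.
Step 4 — H = 0.004171 + j0.06445.
Step 5 — Magnitude: |H| = 0.06458 (-23.8 dB); phase: φ = 86.3°.

|H| = 0.06458 (-23.8 dB), φ = 86.3°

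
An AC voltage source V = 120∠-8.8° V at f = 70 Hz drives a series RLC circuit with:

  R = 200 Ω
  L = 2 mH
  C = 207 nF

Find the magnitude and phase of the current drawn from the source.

Step 1 — Angular frequency: ω = 2π·f = 2π·70 = 439.8 rad/s.
Step 2 — Component impedances:
  R: Z = R = 200 Ω
  L: Z = jωL = j·439.8·0.002 = 0 + j0.8796 Ω
  C: Z = 1/(jωC) = -j/(ω·C) = 0 - j1.098e+04 Ω
Step 3 — Series combination: Z_total = R + L + C = 200 - j1.098e+04 Ω = 1.098e+04∠-89.0° Ω.
Step 4 — Source phasor: V = 120∠-8.8° V = 118.6 - j18.36 V.
Step 5 — Ohm's law: I = V / Z_total = (118.6 - j18.36) / (200 - j1.098e+04) = 0.001868 + j0.01076 A.
Step 6 — Convert to polar: |I| = 0.01092 A, ∠I = 80.2°.

I = 0.01092∠80.2° A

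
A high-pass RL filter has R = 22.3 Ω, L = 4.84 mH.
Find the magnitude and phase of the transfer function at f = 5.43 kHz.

Step 1 — Angular frequency: ω = 2π·5430 = 3.412e+04 rad/s.
Step 2 — Transfer function: H(jω) = jωL/(R + jωL).
Step 3 — Numerator jωL = j·165.1; denominator R + jωL = 22.3 + j165.1.
Step 4 — H = 0.9821 + j0.1326.
Step 5 — Magnitude: |H| = 0.991 (-0.1 dB); phase: φ = 7.7°.

|H| = 0.991 (-0.1 dB), φ = 7.7°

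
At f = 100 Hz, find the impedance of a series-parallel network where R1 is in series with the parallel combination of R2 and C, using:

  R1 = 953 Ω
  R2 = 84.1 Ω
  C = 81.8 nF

Step 1 — Angular frequency: ω = 2π·f = 2π·100 = 628.3 rad/s.
Step 2 — Component impedances:
  R1: Z = R = 953 Ω
  R2: Z = R = 84.1 Ω
  C: Z = 1/(jωC) = -j/(ω·C) = 0 - j1.946e+04 Ω
Step 3 — Parallel branch: R2 || C = 1/(1/R2 + 1/C) = 84.1 - j0.3635 Ω.
Step 4 — Series with R1: Z_total = R1 + (R2 || C) = 1037 - j0.3635 Ω = 1037∠-0.0° Ω.

Z = 1037 - j0.3635 Ω = 1037∠-0.0° Ω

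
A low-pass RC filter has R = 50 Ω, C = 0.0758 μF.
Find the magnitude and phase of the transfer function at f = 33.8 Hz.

Step 1 — Angular frequency: ω = 2π·33.8 = 212.4 rad/s.
Step 2 — Transfer function: H(jω) = 1/(1 + jωRC).
Step 3 — Denominator: 1 + jωRC = 1 + j·212.4·50·7.58e-08 = 1 + j0.0008049.
Step 4 — H = 1 - j0.0008049.
Step 5 — Magnitude: |H| = 1 (-0.0 dB); phase: φ = -0.0°.

|H| = 1 (-0.0 dB), φ = -0.0°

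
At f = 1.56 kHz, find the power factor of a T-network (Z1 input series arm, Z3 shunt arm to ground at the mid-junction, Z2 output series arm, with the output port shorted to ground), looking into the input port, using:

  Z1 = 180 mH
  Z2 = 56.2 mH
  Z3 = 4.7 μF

Step 1 — Angular frequency: ω = 2π·f = 2π·1560 = 9802 rad/s.
Step 2 — Component impedances:
  Z1: Z = jωL = j·9802·0.18 = 0 + j1764 Ω
  Z2: Z = jωL = j·9802·0.0562 = 0 + j550.9 Ω
  Z3: Z = 1/(jωC) = -j/(ω·C) = 0 - j21.71 Ω
Step 3 — With the output port shorted to ground, the output series arm Z2 runs from the junction to ground; the shunt arm Z3 also runs from the junction to ground. They appear in parallel: Z3 || Z2 = 0 - j22.6 Ω.
Step 4 — Series with input arm Z1: Z_in = Z1 + (Z3 || Z2) = 0 + j1742 Ω = 1742∠90.0° Ω.
Step 5 — Power factor: PF = cos(φ) = Re(Z)/|Z| = 0/1742 = 0.
Step 6 — Type: Im(Z) = 1742 ⇒ lagging (phase φ = 90.0°).

PF = 0 (lagging, φ = 90.0°)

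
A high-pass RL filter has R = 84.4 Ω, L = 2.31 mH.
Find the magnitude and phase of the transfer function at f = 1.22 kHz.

Step 1 — Angular frequency: ω = 2π·1220 = 7665 rad/s.
Step 2 — Transfer function: H(jω) = jωL/(R + jωL).
Step 3 — Numerator jωL = j·17.71; denominator R + jωL = 84.4 + j17.71.
Step 4 — H = 0.04216 + j0.201.
Step 5 — Magnitude: |H| = 0.2053 (-13.8 dB); phase: φ = 78.2°.

|H| = 0.2053 (-13.8 dB), φ = 78.2°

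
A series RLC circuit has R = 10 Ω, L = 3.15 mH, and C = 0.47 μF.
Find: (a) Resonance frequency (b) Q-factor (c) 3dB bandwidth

Step 1 — Resonance condition Im(Z)=0 gives ω₀ = 1/√(LC).
Step 2 — ω₀ = 1/√(0.00315·4.7e-07) = 2.599e+04 rad/s.
Step 3 — f₀ = ω₀/(2π) = 4136 Hz.
Step 4 — Series Q: Q = ω₀L/R = 2.599e+04·0.00315/10 = 8.187.
Step 5 — 3dB bandwidth: Δω = ω₀/Q = 3175 rad/s; BW = Δω/(2π) = 505.3 Hz.

(a) f₀ = 4136 Hz  (b) Q = 8.187  (c) BW = 505.3 Hz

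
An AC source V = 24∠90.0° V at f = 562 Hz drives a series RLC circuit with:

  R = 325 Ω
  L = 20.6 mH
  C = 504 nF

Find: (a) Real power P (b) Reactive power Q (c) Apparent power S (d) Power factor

Step 1 — Angular frequency: ω = 2π·f = 2π·562 = 3531 rad/s.
Step 2 — Component impedances:
  R: Z = R = 325 Ω
  L: Z = jωL = j·3531·0.0206 = 0 + j72.74 Ω
  C: Z = 1/(jωC) = -j/(ω·C) = 0 - j561.9 Ω
Step 3 — Series combination: Z_total = R + L + C = 325 - j489.2 Ω = 587.3∠-56.4° Ω.
Step 4 — Source phasor: V = 24∠90.0° V = 0 + j24 V.
Step 5 — Current: I = V / Z = -0.03404 + j0.02262 A = 0.04087∠146.4° A.
Step 6 — Complex power: S = V·I* = 0.5428 - j0.8169 VA.
Step 7 — Real power: P = Re(S) = 0.5428 W.
Step 8 — Reactive power: Q = Im(S) = -0.8169 VAR.
Step 9 — Apparent power: |S| = 0.9808 VA.
Step 10 — Power factor: PF = P/|S| = 0.5534 (leading).

(a) P = 0.5428 W  (b) Q = -0.8169 VAR  (c) S = 0.9808 VA  (d) PF = 0.5534 (leading)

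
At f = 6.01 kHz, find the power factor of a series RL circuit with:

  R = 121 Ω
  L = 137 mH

Step 1 — Angular frequency: ω = 2π·f = 2π·6010 = 3.776e+04 rad/s.
Step 2 — Component impedances:
  R: Z = R = 121 Ω
  L: Z = jωL = j·3.776e+04·0.137 = 0 + j5173 Ω
Step 3 — Series combination: Z_total = R + L = 121 + j5173 Ω = 5175∠88.7° Ω.
Step 4 — Power factor: PF = cos(φ) = Re(Z)/|Z| = 121/5175 = 0.02338.
Step 5 — Type: Im(Z) = 5173 ⇒ lagging (phase φ = 88.7°).

PF = 0.02338 (lagging, φ = 88.7°)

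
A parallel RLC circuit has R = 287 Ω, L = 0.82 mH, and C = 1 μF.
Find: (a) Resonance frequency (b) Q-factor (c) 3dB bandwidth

Step 1 — Resonance: ω₀ = 1/√(LC) = 1/√(0.00082·1e-06) = 3.492e+04 rad/s.
Step 2 — f₀ = ω₀/(2π) = 5558 Hz.
Step 3 — Parallel Q: Q = R/(ω₀L) = 287/(3.492e+04·0.00082) = 10.02.
Step 4 — Bandwidth: Δω = ω₀/Q = 3484 rad/s; BW = Δω/(2π) = 554.5 Hz.

(a) f₀ = 5558 Hz  (b) Q = 10.02  (c) BW = 554.5 Hz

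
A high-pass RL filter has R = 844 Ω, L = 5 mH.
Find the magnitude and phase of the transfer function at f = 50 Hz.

Step 1 — Angular frequency: ω = 2π·50 = 314.2 rad/s.
Step 2 — Transfer function: H(jω) = jωL/(R + jωL).
Step 3 — Numerator jωL = j·1.571; denominator R + jωL = 844 + j1.571.
Step 4 — H = 3.464e-06 + j0.001861.
Step 5 — Magnitude: |H| = 0.001861 (-54.6 dB); phase: φ = 89.9°.

|H| = 0.001861 (-54.6 dB), φ = 89.9°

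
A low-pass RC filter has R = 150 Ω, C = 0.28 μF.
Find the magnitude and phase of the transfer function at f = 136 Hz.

Step 1 — Angular frequency: ω = 2π·136 = 854.5 rad/s.
Step 2 — Transfer function: H(jω) = 1/(1 + jωRC).
Step 3 — Denominator: 1 + jωRC = 1 + j·854.5·150·2.8e-07 = 1 + j0.03589.
Step 4 — H = 0.9987 - j0.03584.
Step 5 — Magnitude: |H| = 0.9994 (-0.0 dB); phase: φ = -2.1°.

|H| = 0.9994 (-0.0 dB), φ = -2.1°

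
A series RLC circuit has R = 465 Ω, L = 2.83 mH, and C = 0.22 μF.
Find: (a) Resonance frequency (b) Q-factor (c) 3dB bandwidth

Step 1 — Resonance condition Im(Z)=0 gives ω₀ = 1/√(LC).
Step 2 — ω₀ = 1/√(0.00283·2.2e-07) = 4.008e+04 rad/s.
Step 3 — f₀ = ω₀/(2π) = 6378 Hz.
Step 4 — Series Q: Q = ω₀L/R = 4.008e+04·0.00283/465 = 0.2439.
Step 5 — 3dB bandwidth: Δω = ω₀/Q = 1.643e+05 rad/s; BW = Δω/(2π) = 2.615e+04 Hz.

(a) f₀ = 6378 Hz  (b) Q = 0.2439  (c) BW = 2.615e+04 Hz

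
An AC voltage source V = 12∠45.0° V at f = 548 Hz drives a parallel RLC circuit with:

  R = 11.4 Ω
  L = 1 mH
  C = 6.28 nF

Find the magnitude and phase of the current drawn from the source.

Step 1 — Angular frequency: ω = 2π·f = 2π·548 = 3443 rad/s.
Step 2 — Component impedances:
  R: Z = R = 11.4 Ω
  L: Z = jωL = j·3443·0.001 = 0 + j3.443 Ω
  C: Z = 1/(jωC) = -j/(ω·C) = 0 - j4.625e+04 Ω
Step 3 — Parallel combination: 1/Z_total = 1/R + 1/L + 1/C; Z_total = 0.9531 + j3.156 Ω = 3.296∠73.2° Ω.
Step 4 — Source phasor: V = 12∠45.0° V = 8.485 + j8.485 V.
Step 5 — Ohm's law: I = V / Z_total = (8.485 + j8.485) / (0.9531 + j3.156) = 3.209 - j1.72 A.
Step 6 — Convert to polar: |I| = 3.64 A, ∠I = -28.2°.

I = 3.64∠-28.2° A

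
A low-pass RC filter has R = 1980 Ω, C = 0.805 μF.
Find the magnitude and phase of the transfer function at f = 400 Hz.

Step 1 — Angular frequency: ω = 2π·400 = 2513 rad/s.
Step 2 — Transfer function: H(jω) = 1/(1 + jωRC).
Step 3 — Denominator: 1 + jωRC = 1 + j·2513·1980·8.05e-07 = 1 + j4.006.
Step 4 — H = 0.05866 - j0.235.
Step 5 — Magnitude: |H| = 0.2422 (-12.3 dB); phase: φ = -76.0°.

|H| = 0.2422 (-12.3 dB), φ = -76.0°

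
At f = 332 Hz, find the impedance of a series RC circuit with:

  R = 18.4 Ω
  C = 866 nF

Step 1 — Angular frequency: ω = 2π·f = 2π·332 = 2086 rad/s.
Step 2 — Component impedances:
  R: Z = R = 18.4 Ω
  C: Z = 1/(jωC) = -j/(ω·C) = 0 - j553.6 Ω
Step 3 — Series combination: Z_total = R + C = 18.4 - j553.6 Ω = 553.9∠-88.1° Ω.

Z = 18.4 - j553.6 Ω = 553.9∠-88.1° Ω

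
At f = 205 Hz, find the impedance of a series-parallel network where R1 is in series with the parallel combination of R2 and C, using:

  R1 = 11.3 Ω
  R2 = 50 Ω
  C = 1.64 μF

Step 1 — Angular frequency: ω = 2π·f = 2π·205 = 1288 rad/s.
Step 2 — Component impedances:
  R1: Z = R = 11.3 Ω
  R2: Z = R = 50 Ω
  C: Z = 1/(jωC) = -j/(ω·C) = 0 - j473.4 Ω
Step 3 — Parallel branch: R2 || C = 1/(1/R2 + 1/C) = 49.45 - j5.223 Ω.
Step 4 — Series with R1: Z_total = R1 + (R2 || C) = 60.75 - j5.223 Ω = 60.97∠-4.9° Ω.

Z = 60.75 - j5.223 Ω = 60.97∠-4.9° Ω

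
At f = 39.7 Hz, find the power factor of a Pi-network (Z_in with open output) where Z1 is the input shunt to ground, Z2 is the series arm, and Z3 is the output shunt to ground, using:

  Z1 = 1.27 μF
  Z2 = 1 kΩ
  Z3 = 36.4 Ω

Step 1 — Angular frequency: ω = 2π·f = 2π·39.7 = 249.4 rad/s.
Step 2 — Component impedances:
  Z1: Z = 1/(jωC) = -j/(ω·C) = 0 - j3157 Ω
  Z2: Z = R = 1000 Ω
  Z3: Z = R = 36.4 Ω
Step 3 — With open output, the series arm Z2 and the output shunt Z3 appear in series to ground: Z2 + Z3 = 1036 Ω.
Step 4 — Parallel with input shunt Z1: Z_in = Z1 || (Z2 + Z3) = 935.6 - j307.2 Ω = 984.7∠-18.2° Ω.
Step 5 — Power factor: PF = cos(φ) = Re(Z)/|Z| = 935.6/984.7 = 0.9501.
Step 6 — Type: Im(Z) = -307.2 ⇒ leading (phase φ = -18.2°).

PF = 0.9501 (leading, φ = -18.2°)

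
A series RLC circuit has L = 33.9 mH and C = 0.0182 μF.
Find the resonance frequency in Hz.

Step 1 — Resonance condition Im(Z)=0 gives ω₀ = 1/√(LC).
Step 2 — ω₀ = 1/√(0.0339·1.82e-08) = 4.026e+04 rad/s.
Step 3 — f₀ = ω₀/(2π) = 6407 Hz.

f₀ = 6407 Hz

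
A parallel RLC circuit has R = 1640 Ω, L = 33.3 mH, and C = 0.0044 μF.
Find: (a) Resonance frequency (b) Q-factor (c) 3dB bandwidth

Step 1 — Resonance: ω₀ = 1/√(LC) = 1/√(0.0333·4.4e-09) = 8.261e+04 rad/s.
Step 2 — f₀ = ω₀/(2π) = 1.315e+04 Hz.
Step 3 — Parallel Q: Q = R/(ω₀L) = 1640/(8.261e+04·0.0333) = 0.5961.
Step 4 — Bandwidth: Δω = ω₀/Q = 1.386e+05 rad/s; BW = Δω/(2π) = 2.206e+04 Hz.

(a) f₀ = 1.315e+04 Hz  (b) Q = 0.5961  (c) BW = 2.206e+04 Hz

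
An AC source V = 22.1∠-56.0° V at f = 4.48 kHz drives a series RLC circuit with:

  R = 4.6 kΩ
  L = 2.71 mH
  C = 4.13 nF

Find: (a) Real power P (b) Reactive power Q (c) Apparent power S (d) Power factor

Step 1 — Angular frequency: ω = 2π·f = 2π·4480 = 2.815e+04 rad/s.
Step 2 — Component impedances:
  R: Z = R = 4600 Ω
  L: Z = jωL = j·2.815e+04·0.00271 = 0 + j76.28 Ω
  C: Z = 1/(jωC) = -j/(ω·C) = 0 - j8602 Ω
Step 3 — Series combination: Z_total = R + L + C = 4600 - j8526 Ω = 9687∠-61.7° Ω.
Step 4 — Source phasor: V = 22.1∠-56.0° V = 12.36 - j18.32 V.
Step 5 — Current: I = V / Z = 0.00227 + j0.0002246 A = 0.002281∠5.7° A.
Step 6 — Complex power: S = V·I* = 0.02394 - j0.04437 VA.
Step 7 — Real power: P = Re(S) = 0.02394 W.
Step 8 — Reactive power: Q = Im(S) = -0.04437 VAR.
Step 9 — Apparent power: |S| = 0.05042 VA.
Step 10 — Power factor: PF = P/|S| = 0.4748 (leading).

(a) P = 0.02394 W  (b) Q = -0.04437 VAR  (c) S = 0.05042 VA  (d) PF = 0.4748 (leading)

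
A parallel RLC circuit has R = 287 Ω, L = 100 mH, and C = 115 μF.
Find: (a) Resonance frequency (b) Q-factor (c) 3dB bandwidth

Step 1 — Resonance: ω₀ = 1/√(LC) = 1/√(0.1·0.000115) = 294.9 rad/s.
Step 2 — f₀ = ω₀/(2π) = 46.93 Hz.
Step 3 — Parallel Q: Q = R/(ω₀L) = 287/(294.9·0.1) = 9.733.
Step 4 — Bandwidth: Δω = ω₀/Q = 30.3 rad/s; BW = Δω/(2π) = 4.822 Hz.

(a) f₀ = 46.93 Hz  (b) Q = 9.733  (c) BW = 4.822 Hz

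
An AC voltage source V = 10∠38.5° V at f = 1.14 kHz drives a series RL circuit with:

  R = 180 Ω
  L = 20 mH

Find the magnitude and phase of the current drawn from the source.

Step 1 — Angular frequency: ω = 2π·f = 2π·1140 = 7163 rad/s.
Step 2 — Component impedances:
  R: Z = R = 180 Ω
  L: Z = jωL = j·7163·0.02 = 0 + j143.3 Ω
Step 3 — Series combination: Z_total = R + L = 180 + j143.3 Ω = 230∠38.5° Ω.
Step 4 — Source phasor: V = 10∠38.5° V = 7.826 + j6.225 V.
Step 5 — Ohm's law: I = V / Z_total = (7.826 + j6.225) / (180 + j143.3) = 0.04347 - j1.156e-05 A.
Step 6 — Convert to polar: |I| = 0.04347 A, ∠I = -0.0°.

I = 0.04347∠-0.0° A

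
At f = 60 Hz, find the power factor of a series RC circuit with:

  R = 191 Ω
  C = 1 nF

Step 1 — Angular frequency: ω = 2π·f = 2π·60 = 377 rad/s.
Step 2 — Component impedances:
  R: Z = R = 191 Ω
  C: Z = 1/(jωC) = -j/(ω·C) = 0 - j2.653e+06 Ω
Step 3 — Series combination: Z_total = R + C = 191 - j2.653e+06 Ω = 2.653e+06∠-90.0° Ω.
Step 4 — Power factor: PF = cos(φ) = Re(Z)/|Z| = 191/2.65258e+06 = 7.201e-05.
Step 5 — Type: Im(Z) = -2.653e+06 ⇒ leading (phase φ = -90.0°).

PF = 7.201e-05 (leading, φ = -90.0°)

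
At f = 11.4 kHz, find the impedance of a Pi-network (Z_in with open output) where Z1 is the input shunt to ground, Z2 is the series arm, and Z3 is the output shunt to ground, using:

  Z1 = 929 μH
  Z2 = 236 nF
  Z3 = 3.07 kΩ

Step 1 — Angular frequency: ω = 2π·f = 2π·1.14e+04 = 7.163e+04 rad/s.
Step 2 — Component impedances:
  Z1: Z = jωL = j·7.163e+04·0.000929 = 0 + j66.54 Ω
  Z2: Z = 1/(jωC) = -j/(ω·C) = 0 - j59.16 Ω
  Z3: Z = R = 3070 Ω
Step 3 — With open output, the series arm Z2 and the output shunt Z3 appear in series to ground: Z2 + Z3 = 3070 - j59.16 Ω.
Step 4 — Parallel with input shunt Z1: Z_in = Z1 || (Z2 + Z3) = 1.442 + j66.54 Ω = 66.55∠88.8° Ω.

Z = 1.442 + j66.54 Ω = 66.55∠88.8° Ω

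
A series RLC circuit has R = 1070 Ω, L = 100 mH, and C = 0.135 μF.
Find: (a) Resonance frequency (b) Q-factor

Step 1 — Resonance condition Im(Z)=0 gives ω₀ = 1/√(LC).
Step 2 — ω₀ = 1/√(0.1·1.35e-07) = 8607 rad/s.
Step 3 — f₀ = ω₀/(2π) = 1370 Hz.
Step 4 — Series Q: Q = ω₀L/R = 8607·0.1/1070 = 0.8044.

(a) f₀ = 1370 Hz  (b) Q = 0.8044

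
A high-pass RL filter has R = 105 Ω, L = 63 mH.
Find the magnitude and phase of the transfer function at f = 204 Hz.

Step 1 — Angular frequency: ω = 2π·204 = 1282 rad/s.
Step 2 — Transfer function: H(jω) = jωL/(R + jωL).
Step 3 — Numerator jωL = j·80.75; denominator R + jωL = 105 + j80.75.
Step 4 — H = 0.3716 + j0.4832.
Step 5 — Magnitude: |H| = 0.6096 (-4.3 dB); phase: φ = 52.4°.

|H| = 0.6096 (-4.3 dB), φ = 52.4°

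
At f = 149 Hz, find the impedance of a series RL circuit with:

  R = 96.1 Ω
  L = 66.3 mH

Step 1 — Angular frequency: ω = 2π·f = 2π·149 = 936.2 rad/s.
Step 2 — Component impedances:
  R: Z = R = 96.1 Ω
  L: Z = jωL = j·936.2·0.0663 = 0 + j62.07 Ω
Step 3 — Series combination: Z_total = R + L = 96.1 + j62.07 Ω = 114.4∠32.9° Ω.

Z = 96.1 + j62.07 Ω = 114.4∠32.9° Ω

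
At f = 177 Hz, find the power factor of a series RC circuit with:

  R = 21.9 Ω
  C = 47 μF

Step 1 — Angular frequency: ω = 2π·f = 2π·177 = 1112 rad/s.
Step 2 — Component impedances:
  R: Z = R = 21.9 Ω
  C: Z = 1/(jωC) = -j/(ω·C) = 0 - j19.13 Ω
Step 3 — Series combination: Z_total = R + C = 21.9 - j19.13 Ω = 29.08∠-41.1° Ω.
Step 4 — Power factor: PF = cos(φ) = Re(Z)/|Z| = 21.9/29.08 = 0.7531.
Step 5 — Type: Im(Z) = -19.13 ⇒ leading (phase φ = -41.1°).

PF = 0.7531 (leading, φ = -41.1°)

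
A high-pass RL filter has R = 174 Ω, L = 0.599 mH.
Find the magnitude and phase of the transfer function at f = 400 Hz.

Step 1 — Angular frequency: ω = 2π·400 = 2513 rad/s.
Step 2 — Transfer function: H(jω) = jωL/(R + jωL).
Step 3 — Numerator jωL = j·1.505; denominator R + jωL = 174 + j1.505.
Step 4 — H = 7.485e-05 + j0.008651.
Step 5 — Magnitude: |H| = 0.008652 (-41.3 dB); phase: φ = 89.5°.

|H| = 0.008652 (-41.3 dB), φ = 89.5°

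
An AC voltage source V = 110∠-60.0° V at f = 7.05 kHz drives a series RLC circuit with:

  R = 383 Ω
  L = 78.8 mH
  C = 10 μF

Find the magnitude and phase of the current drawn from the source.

Step 1 — Angular frequency: ω = 2π·f = 2π·7050 = 4.43e+04 rad/s.
Step 2 — Component impedances:
  R: Z = R = 383 Ω
  L: Z = jωL = j·4.43e+04·0.0788 = 0 + j3491 Ω
  C: Z = 1/(jωC) = -j/(ω·C) = 0 - j2.258 Ω
Step 3 — Series combination: Z_total = R + L + C = 383 + j3488 Ω = 3509∠83.7° Ω.
Step 4 — Source phasor: V = 110∠-60.0° V = 55 - j95.26 V.
Step 5 — Ohm's law: I = V / Z_total = (55 - j95.26) / (383 + j3488) = -0.02527 - j0.01854 A.
Step 6 — Convert to polar: |I| = 0.03135 A, ∠I = -143.7°.

I = 0.03135∠-143.7° A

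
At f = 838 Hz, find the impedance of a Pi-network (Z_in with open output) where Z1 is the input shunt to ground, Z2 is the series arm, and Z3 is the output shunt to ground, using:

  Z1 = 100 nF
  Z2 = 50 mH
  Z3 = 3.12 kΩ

Step 1 — Angular frequency: ω = 2π·f = 2π·838 = 5265 rad/s.
Step 2 — Component impedances:
  Z1: Z = 1/(jωC) = -j/(ω·C) = 0 - j1899 Ω
  Z2: Z = jωL = j·5265·0.05 = 0 + j263.3 Ω
  Z3: Z = R = 3120 Ω
Step 3 — With open output, the series arm Z2 and the output shunt Z3 appear in series to ground: Z2 + Z3 = 3120 + j263.3 Ω.
Step 4 — Parallel with input shunt Z1: Z_in = Z1 || (Z2 + Z3) = 906.8 - j1424 Ω = 1688∠-57.5° Ω.

Z = 906.8 - j1424 Ω = 1688∠-57.5° Ω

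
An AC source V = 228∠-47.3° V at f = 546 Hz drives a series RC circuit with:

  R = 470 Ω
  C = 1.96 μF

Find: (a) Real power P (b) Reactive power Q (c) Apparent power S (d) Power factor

Step 1 — Angular frequency: ω = 2π·f = 2π·546 = 3431 rad/s.
Step 2 — Component impedances:
  R: Z = R = 470 Ω
  C: Z = 1/(jωC) = -j/(ω·C) = 0 - j148.7 Ω
Step 3 — Series combination: Z_total = R + C = 470 - j148.7 Ω = 493∠-17.6° Ω.
Step 4 — Source phasor: V = 228∠-47.3° V = 154.6 - j167.6 V.
Step 5 — Current: I = V / Z = 0.4016 - j0.2294 A = 0.4625∠-29.7° A.
Step 6 — Complex power: S = V·I* = 100.5 - j31.81 VA.
Step 7 — Real power: P = Re(S) = 100.5 W.
Step 8 — Reactive power: Q = Im(S) = -31.81 VAR.
Step 9 — Apparent power: |S| = 105.5 VA.
Step 10 — Power factor: PF = P/|S| = 0.9534 (leading).

(a) P = 100.5 W  (b) Q = -31.81 VAR  (c) S = 105.5 VA  (d) PF = 0.9534 (leading)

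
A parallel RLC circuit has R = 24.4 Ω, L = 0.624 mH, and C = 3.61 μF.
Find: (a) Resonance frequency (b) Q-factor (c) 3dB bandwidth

Step 1 — Resonance: ω₀ = 1/√(LC) = 1/√(0.000624·3.61e-06) = 2.107e+04 rad/s.
Step 2 — f₀ = ω₀/(2π) = 3353 Hz.
Step 3 — Parallel Q: Q = R/(ω₀L) = 24.4/(2.107e+04·0.000624) = 1.856.
Step 4 — Bandwidth: Δω = ω₀/Q = 1.135e+04 rad/s; BW = Δω/(2π) = 1807 Hz.

(a) f₀ = 3353 Hz  (b) Q = 1.856  (c) BW = 1807 Hz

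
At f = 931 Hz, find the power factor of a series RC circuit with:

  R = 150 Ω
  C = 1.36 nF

Step 1 — Angular frequency: ω = 2π·f = 2π·931 = 5850 rad/s.
Step 2 — Component impedances:
  R: Z = R = 150 Ω
  C: Z = 1/(jωC) = -j/(ω·C) = 0 - j1.257e+05 Ω
Step 3 — Series combination: Z_total = R + C = 150 - j1.257e+05 Ω = 1.257e+05∠-89.9° Ω.
Step 4 — Power factor: PF = cos(φ) = Re(Z)/|Z| = 150/1.257e+05 = 0.001193.
Step 5 — Type: Im(Z) = -1.257e+05 ⇒ leading (phase φ = -89.9°).

PF = 0.001193 (leading, φ = -89.9°)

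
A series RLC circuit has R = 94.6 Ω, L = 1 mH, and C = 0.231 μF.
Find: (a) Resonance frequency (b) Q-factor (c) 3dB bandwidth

Step 1 — Resonance: ω₀ = 1/√(LC) = 1/√(0.001·2.31e-07) = 6.58e+04 rad/s.
Step 2 — f₀ = ω₀/(2π) = 1.047e+04 Hz.
Step 3 — Series Q: Q = ω₀L/R = 6.58e+04·0.001/94.6 = 0.6955.
Step 4 — Bandwidth: Δω = ω₀/Q = 9.46e+04 rad/s; BW = Δω/(2π) = 1.506e+04 Hz.

(a) f₀ = 1.047e+04 Hz  (b) Q = 0.6955  (c) BW = 1.506e+04 Hz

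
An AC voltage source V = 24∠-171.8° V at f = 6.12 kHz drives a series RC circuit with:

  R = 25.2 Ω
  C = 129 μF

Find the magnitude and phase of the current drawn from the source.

Step 1 — Angular frequency: ω = 2π·f = 2π·6120 = 3.845e+04 rad/s.
Step 2 — Component impedances:
  R: Z = R = 25.2 Ω
  C: Z = 1/(jωC) = -j/(ω·C) = 0 - j0.2016 Ω
Step 3 — Series combination: Z_total = R + C = 25.2 - j0.2016 Ω = 25.2∠-0.5° Ω.
Step 4 — Source phasor: V = 24∠-171.8° V = -23.75 - j3.423 V.
Step 5 — Ohm's law: I = V / Z_total = (-23.75 - j3.423) / (25.2 - j0.2016) = -0.9415 - j0.1434 A.
Step 6 — Convert to polar: |I| = 0.9524 A, ∠I = -171.3°.

I = 0.9524∠-171.3° A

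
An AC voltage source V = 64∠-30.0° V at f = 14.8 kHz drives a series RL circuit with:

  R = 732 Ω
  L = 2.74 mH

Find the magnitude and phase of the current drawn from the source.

Step 1 — Angular frequency: ω = 2π·f = 2π·1.48e+04 = 9.299e+04 rad/s.
Step 2 — Component impedances:
  R: Z = R = 732 Ω
  L: Z = jωL = j·9.299e+04·0.00274 = 0 + j254.8 Ω
Step 3 — Series combination: Z_total = R + L = 732 + j254.8 Ω = 775.1∠19.2° Ω.
Step 4 — Source phasor: V = 64∠-30.0° V = 55.43 - j32 V.
Step 5 — Ohm's law: I = V / Z_total = (55.43 - j32) / (732 + j254.8) = 0.05396 - j0.0625 A.
Step 6 — Convert to polar: |I| = 0.08257 A, ∠I = -49.2°.

I = 0.08257∠-49.2° A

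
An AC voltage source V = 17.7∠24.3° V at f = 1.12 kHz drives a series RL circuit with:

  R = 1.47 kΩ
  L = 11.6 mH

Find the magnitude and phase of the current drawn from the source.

Step 1 — Angular frequency: ω = 2π·f = 2π·1120 = 7037 rad/s.
Step 2 — Component impedances:
  R: Z = R = 1470 Ω
  L: Z = jωL = j·7037·0.0116 = 0 + j81.63 Ω
Step 3 — Series combination: Z_total = R + L = 1470 + j81.63 Ω = 1472∠3.2° Ω.
Step 4 — Source phasor: V = 17.7∠24.3° V = 16.13 + j7.284 V.
Step 5 — Ohm's law: I = V / Z_total = (16.13 + j7.284) / (1470 + j81.63) = 0.01121 + j0.004332 A.
Step 6 — Convert to polar: |I| = 0.01202 A, ∠I = 21.1°.

I = 0.01202∠21.1° A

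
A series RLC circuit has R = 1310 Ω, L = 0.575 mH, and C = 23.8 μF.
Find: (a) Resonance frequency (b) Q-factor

Step 1 — Resonance condition Im(Z)=0 gives ω₀ = 1/√(LC).
Step 2 — ω₀ = 1/√(0.000575·2.38e-05) = 8548 rad/s.
Step 3 — f₀ = ω₀/(2π) = 1360 Hz.
Step 4 — Series Q: Q = ω₀L/R = 8548·0.000575/1310 = 0.003752.

(a) f₀ = 1360 Hz  (b) Q = 0.003752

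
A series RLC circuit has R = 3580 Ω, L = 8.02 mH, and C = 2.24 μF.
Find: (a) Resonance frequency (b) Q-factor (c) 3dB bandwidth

Step 1 — Resonance: ω₀ = 1/√(LC) = 1/√(0.00802·2.24e-06) = 7461 rad/s.
Step 2 — f₀ = ω₀/(2π) = 1187 Hz.
Step 3 — Series Q: Q = ω₀L/R = 7461·0.00802/3580 = 0.01671.
Step 4 — Bandwidth: Δω = ω₀/Q = 4.464e+05 rad/s; BW = Δω/(2π) = 7.104e+04 Hz.

(a) f₀ = 1187 Hz  (b) Q = 0.01671  (c) BW = 7.104e+04 Hz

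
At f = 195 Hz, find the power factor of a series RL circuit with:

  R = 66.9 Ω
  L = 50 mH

Step 1 — Angular frequency: ω = 2π·f = 2π·195 = 1225 rad/s.
Step 2 — Component impedances:
  R: Z = R = 66.9 Ω
  L: Z = jωL = j·1225·0.05 = 0 + j61.26 Ω
Step 3 — Series combination: Z_total = R + L = 66.9 + j61.26 Ω = 90.71∠42.5° Ω.
Step 4 — Power factor: PF = cos(φ) = Re(Z)/|Z| = 66.9/90.71 = 0.7375.
Step 5 — Type: Im(Z) = 61.26 ⇒ lagging (phase φ = 42.5°).

PF = 0.7375 (lagging, φ = 42.5°)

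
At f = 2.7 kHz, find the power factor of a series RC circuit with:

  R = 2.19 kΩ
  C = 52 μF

Step 1 — Angular frequency: ω = 2π·f = 2π·2700 = 1.696e+04 rad/s.
Step 2 — Component impedances:
  R: Z = R = 2190 Ω
  C: Z = 1/(jωC) = -j/(ω·C) = 0 - j1.134 Ω
Step 3 — Series combination: Z_total = R + C = 2190 - j1.134 Ω = 2190∠-0.0° Ω.
Step 4 — Power factor: PF = cos(φ) = Re(Z)/|Z| = 2190/2190 = 1.
Step 5 — Type: Im(Z) = -1.134 ⇒ leading (phase φ = -0.0°).

PF = 1 (leading, φ = -0.0°)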